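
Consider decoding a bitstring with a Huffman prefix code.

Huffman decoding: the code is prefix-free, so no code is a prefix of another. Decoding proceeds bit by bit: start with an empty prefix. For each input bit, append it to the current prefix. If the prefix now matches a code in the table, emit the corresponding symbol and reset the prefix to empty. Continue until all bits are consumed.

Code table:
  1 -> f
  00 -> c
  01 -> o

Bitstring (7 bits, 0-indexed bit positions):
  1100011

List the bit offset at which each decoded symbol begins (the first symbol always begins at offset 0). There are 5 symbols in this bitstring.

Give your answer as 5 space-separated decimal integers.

Bit 0: prefix='1' -> emit 'f', reset
Bit 1: prefix='1' -> emit 'f', reset
Bit 2: prefix='0' (no match yet)
Bit 3: prefix='00' -> emit 'c', reset
Bit 4: prefix='0' (no match yet)
Bit 5: prefix='01' -> emit 'o', reset
Bit 6: prefix='1' -> emit 'f', reset

Answer: 0 1 2 4 6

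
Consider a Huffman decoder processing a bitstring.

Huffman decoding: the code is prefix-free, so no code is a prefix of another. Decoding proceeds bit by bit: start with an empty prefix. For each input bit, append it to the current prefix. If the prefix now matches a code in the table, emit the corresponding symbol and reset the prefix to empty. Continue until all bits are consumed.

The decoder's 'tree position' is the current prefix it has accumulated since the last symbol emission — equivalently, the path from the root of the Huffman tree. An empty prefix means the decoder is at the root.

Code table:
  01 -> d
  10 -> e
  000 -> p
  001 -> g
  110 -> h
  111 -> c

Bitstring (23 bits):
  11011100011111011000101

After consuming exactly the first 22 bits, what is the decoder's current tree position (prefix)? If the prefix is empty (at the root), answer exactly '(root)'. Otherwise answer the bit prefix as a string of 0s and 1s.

Bit 0: prefix='1' (no match yet)
Bit 1: prefix='11' (no match yet)
Bit 2: prefix='110' -> emit 'h', reset
Bit 3: prefix='1' (no match yet)
Bit 4: prefix='11' (no match yet)
Bit 5: prefix='111' -> emit 'c', reset
Bit 6: prefix='0' (no match yet)
Bit 7: prefix='00' (no match yet)
Bit 8: prefix='000' -> emit 'p', reset
Bit 9: prefix='1' (no match yet)
Bit 10: prefix='11' (no match yet)
Bit 11: prefix='111' -> emit 'c', reset
Bit 12: prefix='1' (no match yet)
Bit 13: prefix='11' (no match yet)
Bit 14: prefix='110' -> emit 'h', reset
Bit 15: prefix='1' (no match yet)
Bit 16: prefix='11' (no match yet)
Bit 17: prefix='110' -> emit 'h', reset
Bit 18: prefix='0' (no match yet)
Bit 19: prefix='00' (no match yet)
Bit 20: prefix='001' -> emit 'g', reset
Bit 21: prefix='0' (no match yet)

Answer: 0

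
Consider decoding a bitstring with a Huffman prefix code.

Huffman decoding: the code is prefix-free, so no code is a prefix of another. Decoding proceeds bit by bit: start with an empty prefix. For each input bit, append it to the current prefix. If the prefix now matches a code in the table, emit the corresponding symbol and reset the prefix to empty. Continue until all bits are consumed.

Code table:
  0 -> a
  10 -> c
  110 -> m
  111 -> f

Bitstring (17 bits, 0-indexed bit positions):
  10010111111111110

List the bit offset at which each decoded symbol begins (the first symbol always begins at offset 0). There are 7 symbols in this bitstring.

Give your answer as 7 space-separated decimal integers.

Answer: 0 2 3 5 8 11 14

Derivation:
Bit 0: prefix='1' (no match yet)
Bit 1: prefix='10' -> emit 'c', reset
Bit 2: prefix='0' -> emit 'a', reset
Bit 3: prefix='1' (no match yet)
Bit 4: prefix='10' -> emit 'c', reset
Bit 5: prefix='1' (no match yet)
Bit 6: prefix='11' (no match yet)
Bit 7: prefix='111' -> emit 'f', reset
Bit 8: prefix='1' (no match yet)
Bit 9: prefix='11' (no match yet)
Bit 10: prefix='111' -> emit 'f', reset
Bit 11: prefix='1' (no match yet)
Bit 12: prefix='11' (no match yet)
Bit 13: prefix='111' -> emit 'f', reset
Bit 14: prefix='1' (no match yet)
Bit 15: prefix='11' (no match yet)
Bit 16: prefix='110' -> emit 'm', reset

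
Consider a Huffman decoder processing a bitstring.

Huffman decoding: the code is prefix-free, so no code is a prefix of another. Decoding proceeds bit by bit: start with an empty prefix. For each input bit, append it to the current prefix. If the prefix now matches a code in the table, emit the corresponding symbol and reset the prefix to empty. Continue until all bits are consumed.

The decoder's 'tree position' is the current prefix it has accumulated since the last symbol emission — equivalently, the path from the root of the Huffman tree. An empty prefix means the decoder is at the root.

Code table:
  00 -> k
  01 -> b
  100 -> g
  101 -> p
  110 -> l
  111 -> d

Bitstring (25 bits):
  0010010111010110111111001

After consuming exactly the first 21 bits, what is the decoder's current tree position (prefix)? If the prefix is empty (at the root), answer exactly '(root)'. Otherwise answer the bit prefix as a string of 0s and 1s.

Answer: 1

Derivation:
Bit 0: prefix='0' (no match yet)
Bit 1: prefix='00' -> emit 'k', reset
Bit 2: prefix='1' (no match yet)
Bit 3: prefix='10' (no match yet)
Bit 4: prefix='100' -> emit 'g', reset
Bit 5: prefix='1' (no match yet)
Bit 6: prefix='10' (no match yet)
Bit 7: prefix='101' -> emit 'p', reset
Bit 8: prefix='1' (no match yet)
Bit 9: prefix='11' (no match yet)
Bit 10: prefix='110' -> emit 'l', reset
Bit 11: prefix='1' (no match yet)
Bit 12: prefix='10' (no match yet)
Bit 13: prefix='101' -> emit 'p', reset
Bit 14: prefix='1' (no match yet)
Bit 15: prefix='10' (no match yet)
Bit 16: prefix='101' -> emit 'p', reset
Bit 17: prefix='1' (no match yet)
Bit 18: prefix='11' (no match yet)
Bit 19: prefix='111' -> emit 'd', reset
Bit 20: prefix='1' (no match yet)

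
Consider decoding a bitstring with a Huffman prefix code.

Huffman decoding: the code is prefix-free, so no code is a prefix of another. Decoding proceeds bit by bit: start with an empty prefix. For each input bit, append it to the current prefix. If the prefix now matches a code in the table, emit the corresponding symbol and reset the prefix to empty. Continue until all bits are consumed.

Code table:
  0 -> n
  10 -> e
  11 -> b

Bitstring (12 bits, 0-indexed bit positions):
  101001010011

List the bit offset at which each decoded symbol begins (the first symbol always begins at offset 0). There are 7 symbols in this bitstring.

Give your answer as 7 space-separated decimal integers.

Bit 0: prefix='1' (no match yet)
Bit 1: prefix='10' -> emit 'e', reset
Bit 2: prefix='1' (no match yet)
Bit 3: prefix='10' -> emit 'e', reset
Bit 4: prefix='0' -> emit 'n', reset
Bit 5: prefix='1' (no match yet)
Bit 6: prefix='10' -> emit 'e', reset
Bit 7: prefix='1' (no match yet)
Bit 8: prefix='10' -> emit 'e', reset
Bit 9: prefix='0' -> emit 'n', reset
Bit 10: prefix='1' (no match yet)
Bit 11: prefix='11' -> emit 'b', reset

Answer: 0 2 4 5 7 9 10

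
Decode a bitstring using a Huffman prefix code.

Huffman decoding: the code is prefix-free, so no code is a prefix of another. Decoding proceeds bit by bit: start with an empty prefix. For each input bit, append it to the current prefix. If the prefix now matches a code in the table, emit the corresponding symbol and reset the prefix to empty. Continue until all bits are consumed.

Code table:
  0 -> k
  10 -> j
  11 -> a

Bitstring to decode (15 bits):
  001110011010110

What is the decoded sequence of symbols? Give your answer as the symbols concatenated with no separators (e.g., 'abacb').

Answer: kkajkakjak

Derivation:
Bit 0: prefix='0' -> emit 'k', reset
Bit 1: prefix='0' -> emit 'k', reset
Bit 2: prefix='1' (no match yet)
Bit 3: prefix='11' -> emit 'a', reset
Bit 4: prefix='1' (no match yet)
Bit 5: prefix='10' -> emit 'j', reset
Bit 6: prefix='0' -> emit 'k', reset
Bit 7: prefix='1' (no match yet)
Bit 8: prefix='11' -> emit 'a', reset
Bit 9: prefix='0' -> emit 'k', reset
Bit 10: prefix='1' (no match yet)
Bit 11: prefix='10' -> emit 'j', reset
Bit 12: prefix='1' (no match yet)
Bit 13: prefix='11' -> emit 'a', reset
Bit 14: prefix='0' -> emit 'k', reset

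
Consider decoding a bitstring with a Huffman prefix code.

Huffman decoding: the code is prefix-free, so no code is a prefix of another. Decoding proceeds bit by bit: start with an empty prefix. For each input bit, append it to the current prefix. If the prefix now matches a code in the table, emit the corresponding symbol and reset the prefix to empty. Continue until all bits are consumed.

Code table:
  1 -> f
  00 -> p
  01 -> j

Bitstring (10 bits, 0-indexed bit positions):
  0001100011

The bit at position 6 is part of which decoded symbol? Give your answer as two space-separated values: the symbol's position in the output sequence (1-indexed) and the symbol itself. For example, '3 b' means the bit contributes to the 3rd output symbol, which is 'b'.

Answer: 4 p

Derivation:
Bit 0: prefix='0' (no match yet)
Bit 1: prefix='00' -> emit 'p', reset
Bit 2: prefix='0' (no match yet)
Bit 3: prefix='01' -> emit 'j', reset
Bit 4: prefix='1' -> emit 'f', reset
Bit 5: prefix='0' (no match yet)
Bit 6: prefix='00' -> emit 'p', reset
Bit 7: prefix='0' (no match yet)
Bit 8: prefix='01' -> emit 'j', reset
Bit 9: prefix='1' -> emit 'f', reset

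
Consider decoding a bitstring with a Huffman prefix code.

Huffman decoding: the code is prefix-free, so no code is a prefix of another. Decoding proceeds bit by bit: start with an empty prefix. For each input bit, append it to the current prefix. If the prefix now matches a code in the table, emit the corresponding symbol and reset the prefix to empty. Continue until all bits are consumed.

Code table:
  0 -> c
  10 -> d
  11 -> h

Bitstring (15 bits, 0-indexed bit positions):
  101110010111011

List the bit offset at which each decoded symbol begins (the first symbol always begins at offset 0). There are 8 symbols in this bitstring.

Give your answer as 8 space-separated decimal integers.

Answer: 0 2 4 6 7 9 11 13

Derivation:
Bit 0: prefix='1' (no match yet)
Bit 1: prefix='10' -> emit 'd', reset
Bit 2: prefix='1' (no match yet)
Bit 3: prefix='11' -> emit 'h', reset
Bit 4: prefix='1' (no match yet)
Bit 5: prefix='10' -> emit 'd', reset
Bit 6: prefix='0' -> emit 'c', reset
Bit 7: prefix='1' (no match yet)
Bit 8: prefix='10' -> emit 'd', reset
Bit 9: prefix='1' (no match yet)
Bit 10: prefix='11' -> emit 'h', reset
Bit 11: prefix='1' (no match yet)
Bit 12: prefix='10' -> emit 'd', reset
Bit 13: prefix='1' (no match yet)
Bit 14: prefix='11' -> emit 'h', reset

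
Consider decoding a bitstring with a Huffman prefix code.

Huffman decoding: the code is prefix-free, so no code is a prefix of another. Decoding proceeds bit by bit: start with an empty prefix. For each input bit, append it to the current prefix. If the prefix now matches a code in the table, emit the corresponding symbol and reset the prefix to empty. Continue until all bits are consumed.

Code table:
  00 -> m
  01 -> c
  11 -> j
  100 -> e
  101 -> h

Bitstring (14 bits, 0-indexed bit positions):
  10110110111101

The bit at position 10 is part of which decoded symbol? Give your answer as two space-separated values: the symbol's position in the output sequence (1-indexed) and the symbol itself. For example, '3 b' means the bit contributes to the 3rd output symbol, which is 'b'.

Bit 0: prefix='1' (no match yet)
Bit 1: prefix='10' (no match yet)
Bit 2: prefix='101' -> emit 'h', reset
Bit 3: prefix='1' (no match yet)
Bit 4: prefix='10' (no match yet)
Bit 5: prefix='101' -> emit 'h', reset
Bit 6: prefix='1' (no match yet)
Bit 7: prefix='10' (no match yet)
Bit 8: prefix='101' -> emit 'h', reset
Bit 9: prefix='1' (no match yet)
Bit 10: prefix='11' -> emit 'j', reset
Bit 11: prefix='1' (no match yet)
Bit 12: prefix='10' (no match yet)
Bit 13: prefix='101' -> emit 'h', reset

Answer: 4 j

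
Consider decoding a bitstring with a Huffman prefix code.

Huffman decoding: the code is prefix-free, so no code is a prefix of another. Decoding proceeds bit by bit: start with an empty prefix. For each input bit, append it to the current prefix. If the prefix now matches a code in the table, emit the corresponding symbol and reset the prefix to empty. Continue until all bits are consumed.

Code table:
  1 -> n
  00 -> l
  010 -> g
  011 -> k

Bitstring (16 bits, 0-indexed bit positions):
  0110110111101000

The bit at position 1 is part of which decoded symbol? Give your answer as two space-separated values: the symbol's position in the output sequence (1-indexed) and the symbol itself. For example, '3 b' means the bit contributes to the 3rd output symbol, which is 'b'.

Answer: 1 k

Derivation:
Bit 0: prefix='0' (no match yet)
Bit 1: prefix='01' (no match yet)
Bit 2: prefix='011' -> emit 'k', reset
Bit 3: prefix='0' (no match yet)
Bit 4: prefix='01' (no match yet)
Bit 5: prefix='011' -> emit 'k', reset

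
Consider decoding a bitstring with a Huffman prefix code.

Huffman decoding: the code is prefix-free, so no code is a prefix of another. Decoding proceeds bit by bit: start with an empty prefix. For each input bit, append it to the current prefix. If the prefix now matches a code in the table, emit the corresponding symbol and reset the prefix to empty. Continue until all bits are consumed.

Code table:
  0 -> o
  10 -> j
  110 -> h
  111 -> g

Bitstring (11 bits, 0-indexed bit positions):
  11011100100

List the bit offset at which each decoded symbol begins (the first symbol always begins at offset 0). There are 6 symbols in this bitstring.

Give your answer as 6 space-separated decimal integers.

Answer: 0 3 6 7 8 10

Derivation:
Bit 0: prefix='1' (no match yet)
Bit 1: prefix='11' (no match yet)
Bit 2: prefix='110' -> emit 'h', reset
Bit 3: prefix='1' (no match yet)
Bit 4: prefix='11' (no match yet)
Bit 5: prefix='111' -> emit 'g', reset
Bit 6: prefix='0' -> emit 'o', reset
Bit 7: prefix='0' -> emit 'o', reset
Bit 8: prefix='1' (no match yet)
Bit 9: prefix='10' -> emit 'j', reset
Bit 10: prefix='0' -> emit 'o', reset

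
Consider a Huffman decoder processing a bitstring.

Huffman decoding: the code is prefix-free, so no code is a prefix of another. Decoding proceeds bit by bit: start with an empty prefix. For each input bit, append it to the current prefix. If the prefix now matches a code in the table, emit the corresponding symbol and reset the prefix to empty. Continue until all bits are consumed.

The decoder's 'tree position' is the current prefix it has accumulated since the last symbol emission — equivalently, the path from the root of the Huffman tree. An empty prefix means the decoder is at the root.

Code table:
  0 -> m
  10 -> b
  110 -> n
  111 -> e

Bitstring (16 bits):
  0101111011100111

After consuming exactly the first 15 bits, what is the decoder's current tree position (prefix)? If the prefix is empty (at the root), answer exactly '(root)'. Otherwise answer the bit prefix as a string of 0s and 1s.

Answer: 11

Derivation:
Bit 0: prefix='0' -> emit 'm', reset
Bit 1: prefix='1' (no match yet)
Bit 2: prefix='10' -> emit 'b', reset
Bit 3: prefix='1' (no match yet)
Bit 4: prefix='11' (no match yet)
Bit 5: prefix='111' -> emit 'e', reset
Bit 6: prefix='1' (no match yet)
Bit 7: prefix='10' -> emit 'b', reset
Bit 8: prefix='1' (no match yet)
Bit 9: prefix='11' (no match yet)
Bit 10: prefix='111' -> emit 'e', reset
Bit 11: prefix='0' -> emit 'm', reset
Bit 12: prefix='0' -> emit 'm', reset
Bit 13: prefix='1' (no match yet)
Bit 14: prefix='11' (no match yet)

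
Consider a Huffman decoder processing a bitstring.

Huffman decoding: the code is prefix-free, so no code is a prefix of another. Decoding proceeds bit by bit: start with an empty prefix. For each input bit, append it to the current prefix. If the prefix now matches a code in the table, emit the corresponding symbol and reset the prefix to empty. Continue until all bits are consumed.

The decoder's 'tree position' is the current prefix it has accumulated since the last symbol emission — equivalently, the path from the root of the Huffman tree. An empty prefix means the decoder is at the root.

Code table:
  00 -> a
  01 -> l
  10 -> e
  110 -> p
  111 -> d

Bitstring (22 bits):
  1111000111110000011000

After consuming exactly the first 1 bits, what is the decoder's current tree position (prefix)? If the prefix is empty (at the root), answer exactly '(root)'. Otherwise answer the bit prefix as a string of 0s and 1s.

Answer: 1

Derivation:
Bit 0: prefix='1' (no match yet)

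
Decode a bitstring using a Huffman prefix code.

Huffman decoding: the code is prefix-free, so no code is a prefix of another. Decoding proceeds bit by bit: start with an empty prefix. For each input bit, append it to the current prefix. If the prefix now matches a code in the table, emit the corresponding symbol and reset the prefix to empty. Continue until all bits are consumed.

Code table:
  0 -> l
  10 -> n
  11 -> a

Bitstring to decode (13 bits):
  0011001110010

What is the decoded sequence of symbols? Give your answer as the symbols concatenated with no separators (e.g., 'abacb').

Answer: llallanln

Derivation:
Bit 0: prefix='0' -> emit 'l', reset
Bit 1: prefix='0' -> emit 'l', reset
Bit 2: prefix='1' (no match yet)
Bit 3: prefix='11' -> emit 'a', reset
Bit 4: prefix='0' -> emit 'l', reset
Bit 5: prefix='0' -> emit 'l', reset
Bit 6: prefix='1' (no match yet)
Bit 7: prefix='11' -> emit 'a', reset
Bit 8: prefix='1' (no match yet)
Bit 9: prefix='10' -> emit 'n', reset
Bit 10: prefix='0' -> emit 'l', reset
Bit 11: prefix='1' (no match yet)
Bit 12: prefix='10' -> emit 'n', reset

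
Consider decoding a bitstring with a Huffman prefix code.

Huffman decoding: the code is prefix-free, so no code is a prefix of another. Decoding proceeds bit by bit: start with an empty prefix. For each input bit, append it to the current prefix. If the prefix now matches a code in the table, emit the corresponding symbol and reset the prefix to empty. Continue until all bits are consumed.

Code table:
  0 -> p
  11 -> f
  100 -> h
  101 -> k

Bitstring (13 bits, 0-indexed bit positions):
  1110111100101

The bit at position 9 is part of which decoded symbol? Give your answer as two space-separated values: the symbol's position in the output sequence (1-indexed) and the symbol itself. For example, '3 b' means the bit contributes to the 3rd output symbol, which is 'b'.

Bit 0: prefix='1' (no match yet)
Bit 1: prefix='11' -> emit 'f', reset
Bit 2: prefix='1' (no match yet)
Bit 3: prefix='10' (no match yet)
Bit 4: prefix='101' -> emit 'k', reset
Bit 5: prefix='1' (no match yet)
Bit 6: prefix='11' -> emit 'f', reset
Bit 7: prefix='1' (no match yet)
Bit 8: prefix='10' (no match yet)
Bit 9: prefix='100' -> emit 'h', reset
Bit 10: prefix='1' (no match yet)
Bit 11: prefix='10' (no match yet)
Bit 12: prefix='101' -> emit 'k', reset

Answer: 4 h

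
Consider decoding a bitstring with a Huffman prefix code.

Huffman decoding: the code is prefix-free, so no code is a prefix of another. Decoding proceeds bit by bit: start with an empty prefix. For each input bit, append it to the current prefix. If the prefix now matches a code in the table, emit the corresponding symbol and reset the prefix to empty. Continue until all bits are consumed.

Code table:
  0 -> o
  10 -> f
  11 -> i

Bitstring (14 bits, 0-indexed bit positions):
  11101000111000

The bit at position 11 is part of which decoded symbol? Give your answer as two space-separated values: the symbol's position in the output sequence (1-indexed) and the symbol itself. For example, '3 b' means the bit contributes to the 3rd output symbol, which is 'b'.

Answer: 7 f

Derivation:
Bit 0: prefix='1' (no match yet)
Bit 1: prefix='11' -> emit 'i', reset
Bit 2: prefix='1' (no match yet)
Bit 3: prefix='10' -> emit 'f', reset
Bit 4: prefix='1' (no match yet)
Bit 5: prefix='10' -> emit 'f', reset
Bit 6: prefix='0' -> emit 'o', reset
Bit 7: prefix='0' -> emit 'o', reset
Bit 8: prefix='1' (no match yet)
Bit 9: prefix='11' -> emit 'i', reset
Bit 10: prefix='1' (no match yet)
Bit 11: prefix='10' -> emit 'f', reset
Bit 12: prefix='0' -> emit 'o', reset
Bit 13: prefix='0' -> emit 'o', reset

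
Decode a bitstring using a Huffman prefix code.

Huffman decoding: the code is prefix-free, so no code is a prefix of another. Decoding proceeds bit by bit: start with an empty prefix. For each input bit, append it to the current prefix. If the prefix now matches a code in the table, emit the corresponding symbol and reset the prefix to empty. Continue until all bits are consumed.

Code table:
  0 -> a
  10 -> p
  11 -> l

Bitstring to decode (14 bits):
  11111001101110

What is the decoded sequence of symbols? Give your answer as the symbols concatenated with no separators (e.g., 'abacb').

Answer: llpalalp

Derivation:
Bit 0: prefix='1' (no match yet)
Bit 1: prefix='11' -> emit 'l', reset
Bit 2: prefix='1' (no match yet)
Bit 3: prefix='11' -> emit 'l', reset
Bit 4: prefix='1' (no match yet)
Bit 5: prefix='10' -> emit 'p', reset
Bit 6: prefix='0' -> emit 'a', reset
Bit 7: prefix='1' (no match yet)
Bit 8: prefix='11' -> emit 'l', reset
Bit 9: prefix='0' -> emit 'a', reset
Bit 10: prefix='1' (no match yet)
Bit 11: prefix='11' -> emit 'l', reset
Bit 12: prefix='1' (no match yet)
Bit 13: prefix='10' -> emit 'p', reset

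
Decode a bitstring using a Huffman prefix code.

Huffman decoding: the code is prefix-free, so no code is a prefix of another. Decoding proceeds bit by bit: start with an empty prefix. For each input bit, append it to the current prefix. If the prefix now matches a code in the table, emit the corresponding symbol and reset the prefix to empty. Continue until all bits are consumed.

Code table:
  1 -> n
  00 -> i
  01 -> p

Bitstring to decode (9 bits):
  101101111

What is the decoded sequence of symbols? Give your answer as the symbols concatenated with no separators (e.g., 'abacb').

Answer: npnpnnn

Derivation:
Bit 0: prefix='1' -> emit 'n', reset
Bit 1: prefix='0' (no match yet)
Bit 2: prefix='01' -> emit 'p', reset
Bit 3: prefix='1' -> emit 'n', reset
Bit 4: prefix='0' (no match yet)
Bit 5: prefix='01' -> emit 'p', reset
Bit 6: prefix='1' -> emit 'n', reset
Bit 7: prefix='1' -> emit 'n', reset
Bit 8: prefix='1' -> emit 'n', reset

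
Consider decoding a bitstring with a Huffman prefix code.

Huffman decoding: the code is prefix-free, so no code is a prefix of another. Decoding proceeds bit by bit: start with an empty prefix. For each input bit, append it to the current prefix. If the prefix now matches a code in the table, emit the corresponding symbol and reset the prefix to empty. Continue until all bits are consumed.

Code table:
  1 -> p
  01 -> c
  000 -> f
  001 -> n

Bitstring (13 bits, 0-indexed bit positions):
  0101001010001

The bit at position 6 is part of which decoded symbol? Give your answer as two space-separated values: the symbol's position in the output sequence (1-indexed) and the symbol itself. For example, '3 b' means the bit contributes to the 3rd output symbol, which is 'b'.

Answer: 3 n

Derivation:
Bit 0: prefix='0' (no match yet)
Bit 1: prefix='01' -> emit 'c', reset
Bit 2: prefix='0' (no match yet)
Bit 3: prefix='01' -> emit 'c', reset
Bit 4: prefix='0' (no match yet)
Bit 5: prefix='00' (no match yet)
Bit 6: prefix='001' -> emit 'n', reset
Bit 7: prefix='0' (no match yet)
Bit 8: prefix='01' -> emit 'c', reset
Bit 9: prefix='0' (no match yet)
Bit 10: prefix='00' (no match yet)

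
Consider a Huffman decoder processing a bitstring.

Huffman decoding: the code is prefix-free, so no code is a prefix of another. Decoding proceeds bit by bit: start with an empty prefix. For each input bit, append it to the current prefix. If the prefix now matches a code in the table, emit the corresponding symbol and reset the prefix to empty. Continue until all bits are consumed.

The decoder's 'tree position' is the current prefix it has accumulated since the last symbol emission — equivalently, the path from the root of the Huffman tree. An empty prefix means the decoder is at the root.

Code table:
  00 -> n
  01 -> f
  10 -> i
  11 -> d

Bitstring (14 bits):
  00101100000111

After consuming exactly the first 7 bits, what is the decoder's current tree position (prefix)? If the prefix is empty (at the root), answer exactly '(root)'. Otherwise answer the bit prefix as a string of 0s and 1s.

Bit 0: prefix='0' (no match yet)
Bit 1: prefix='00' -> emit 'n', reset
Bit 2: prefix='1' (no match yet)
Bit 3: prefix='10' -> emit 'i', reset
Bit 4: prefix='1' (no match yet)
Bit 5: prefix='11' -> emit 'd', reset
Bit 6: prefix='0' (no match yet)

Answer: 0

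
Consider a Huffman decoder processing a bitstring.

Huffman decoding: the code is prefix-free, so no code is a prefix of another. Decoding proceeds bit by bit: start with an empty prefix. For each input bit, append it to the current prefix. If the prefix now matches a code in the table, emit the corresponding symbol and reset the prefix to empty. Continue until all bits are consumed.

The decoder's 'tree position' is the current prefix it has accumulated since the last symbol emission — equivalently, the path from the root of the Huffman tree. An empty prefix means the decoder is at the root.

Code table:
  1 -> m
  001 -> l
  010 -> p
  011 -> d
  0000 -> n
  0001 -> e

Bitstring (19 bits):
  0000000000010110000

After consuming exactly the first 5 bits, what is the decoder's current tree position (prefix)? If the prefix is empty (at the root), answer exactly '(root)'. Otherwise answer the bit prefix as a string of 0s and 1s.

Bit 0: prefix='0' (no match yet)
Bit 1: prefix='00' (no match yet)
Bit 2: prefix='000' (no match yet)
Bit 3: prefix='0000' -> emit 'n', reset
Bit 4: prefix='0' (no match yet)

Answer: 0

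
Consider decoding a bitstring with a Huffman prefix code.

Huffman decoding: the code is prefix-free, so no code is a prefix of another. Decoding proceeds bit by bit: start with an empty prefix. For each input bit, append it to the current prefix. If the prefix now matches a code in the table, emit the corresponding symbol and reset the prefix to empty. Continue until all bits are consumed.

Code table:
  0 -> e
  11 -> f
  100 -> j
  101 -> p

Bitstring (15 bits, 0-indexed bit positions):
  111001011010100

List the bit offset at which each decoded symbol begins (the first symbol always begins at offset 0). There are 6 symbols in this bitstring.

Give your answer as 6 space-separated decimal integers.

Bit 0: prefix='1' (no match yet)
Bit 1: prefix='11' -> emit 'f', reset
Bit 2: prefix='1' (no match yet)
Bit 3: prefix='10' (no match yet)
Bit 4: prefix='100' -> emit 'j', reset
Bit 5: prefix='1' (no match yet)
Bit 6: prefix='10' (no match yet)
Bit 7: prefix='101' -> emit 'p', reset
Bit 8: prefix='1' (no match yet)
Bit 9: prefix='10' (no match yet)
Bit 10: prefix='101' -> emit 'p', reset
Bit 11: prefix='0' -> emit 'e', reset
Bit 12: prefix='1' (no match yet)
Bit 13: prefix='10' (no match yet)
Bit 14: prefix='100' -> emit 'j', reset

Answer: 0 2 5 8 11 12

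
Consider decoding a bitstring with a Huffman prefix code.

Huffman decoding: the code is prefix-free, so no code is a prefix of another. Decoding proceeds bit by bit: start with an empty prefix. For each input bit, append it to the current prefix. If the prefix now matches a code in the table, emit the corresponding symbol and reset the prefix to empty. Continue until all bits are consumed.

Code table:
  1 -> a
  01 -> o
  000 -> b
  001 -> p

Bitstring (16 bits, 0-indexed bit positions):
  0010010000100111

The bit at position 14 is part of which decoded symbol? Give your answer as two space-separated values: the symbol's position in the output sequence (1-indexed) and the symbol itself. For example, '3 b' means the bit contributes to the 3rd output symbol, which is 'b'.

Answer: 6 a

Derivation:
Bit 0: prefix='0' (no match yet)
Bit 1: prefix='00' (no match yet)
Bit 2: prefix='001' -> emit 'p', reset
Bit 3: prefix='0' (no match yet)
Bit 4: prefix='00' (no match yet)
Bit 5: prefix='001' -> emit 'p', reset
Bit 6: prefix='0' (no match yet)
Bit 7: prefix='00' (no match yet)
Bit 8: prefix='000' -> emit 'b', reset
Bit 9: prefix='0' (no match yet)
Bit 10: prefix='01' -> emit 'o', reset
Bit 11: prefix='0' (no match yet)
Bit 12: prefix='00' (no match yet)
Bit 13: prefix='001' -> emit 'p', reset
Bit 14: prefix='1' -> emit 'a', reset
Bit 15: prefix='1' -> emit 'a', reset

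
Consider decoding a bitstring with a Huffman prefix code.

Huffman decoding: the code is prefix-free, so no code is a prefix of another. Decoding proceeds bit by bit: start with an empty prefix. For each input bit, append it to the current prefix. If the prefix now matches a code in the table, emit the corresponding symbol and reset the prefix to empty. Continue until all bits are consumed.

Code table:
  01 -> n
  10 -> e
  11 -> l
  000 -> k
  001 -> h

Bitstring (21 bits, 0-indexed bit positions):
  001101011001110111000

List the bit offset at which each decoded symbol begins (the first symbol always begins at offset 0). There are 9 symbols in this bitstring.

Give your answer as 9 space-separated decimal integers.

Bit 0: prefix='0' (no match yet)
Bit 1: prefix='00' (no match yet)
Bit 2: prefix='001' -> emit 'h', reset
Bit 3: prefix='1' (no match yet)
Bit 4: prefix='10' -> emit 'e', reset
Bit 5: prefix='1' (no match yet)
Bit 6: prefix='10' -> emit 'e', reset
Bit 7: prefix='1' (no match yet)
Bit 8: prefix='11' -> emit 'l', reset
Bit 9: prefix='0' (no match yet)
Bit 10: prefix='00' (no match yet)
Bit 11: prefix='001' -> emit 'h', reset
Bit 12: prefix='1' (no match yet)
Bit 13: prefix='11' -> emit 'l', reset
Bit 14: prefix='0' (no match yet)
Bit 15: prefix='01' -> emit 'n', reset
Bit 16: prefix='1' (no match yet)
Bit 17: prefix='11' -> emit 'l', reset
Bit 18: prefix='0' (no match yet)
Bit 19: prefix='00' (no match yet)
Bit 20: prefix='000' -> emit 'k', reset

Answer: 0 3 5 7 9 12 14 16 18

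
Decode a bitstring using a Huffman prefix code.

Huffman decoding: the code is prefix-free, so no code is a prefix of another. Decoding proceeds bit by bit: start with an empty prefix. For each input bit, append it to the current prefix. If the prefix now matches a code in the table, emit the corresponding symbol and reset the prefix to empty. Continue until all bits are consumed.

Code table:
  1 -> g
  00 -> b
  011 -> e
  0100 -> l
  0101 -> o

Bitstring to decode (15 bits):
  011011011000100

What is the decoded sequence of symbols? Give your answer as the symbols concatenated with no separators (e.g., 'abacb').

Bit 0: prefix='0' (no match yet)
Bit 1: prefix='01' (no match yet)
Bit 2: prefix='011' -> emit 'e', reset
Bit 3: prefix='0' (no match yet)
Bit 4: prefix='01' (no match yet)
Bit 5: prefix='011' -> emit 'e', reset
Bit 6: prefix='0' (no match yet)
Bit 7: prefix='01' (no match yet)
Bit 8: prefix='011' -> emit 'e', reset
Bit 9: prefix='0' (no match yet)
Bit 10: prefix='00' -> emit 'b', reset
Bit 11: prefix='0' (no match yet)
Bit 12: prefix='01' (no match yet)
Bit 13: prefix='010' (no match yet)
Bit 14: prefix='0100' -> emit 'l', reset

Answer: eeebl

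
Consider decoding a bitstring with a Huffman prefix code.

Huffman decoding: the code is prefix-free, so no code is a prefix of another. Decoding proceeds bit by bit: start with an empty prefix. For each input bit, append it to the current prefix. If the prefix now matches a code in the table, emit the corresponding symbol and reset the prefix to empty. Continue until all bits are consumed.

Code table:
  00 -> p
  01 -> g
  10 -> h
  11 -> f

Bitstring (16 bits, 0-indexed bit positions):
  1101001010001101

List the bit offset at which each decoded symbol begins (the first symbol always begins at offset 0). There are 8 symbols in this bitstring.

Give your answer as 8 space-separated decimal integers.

Answer: 0 2 4 6 8 10 12 14

Derivation:
Bit 0: prefix='1' (no match yet)
Bit 1: prefix='11' -> emit 'f', reset
Bit 2: prefix='0' (no match yet)
Bit 3: prefix='01' -> emit 'g', reset
Bit 4: prefix='0' (no match yet)
Bit 5: prefix='00' -> emit 'p', reset
Bit 6: prefix='1' (no match yet)
Bit 7: prefix='10' -> emit 'h', reset
Bit 8: prefix='1' (no match yet)
Bit 9: prefix='10' -> emit 'h', reset
Bit 10: prefix='0' (no match yet)
Bit 11: prefix='00' -> emit 'p', reset
Bit 12: prefix='1' (no match yet)
Bit 13: prefix='11' -> emit 'f', reset
Bit 14: prefix='0' (no match yet)
Bit 15: prefix='01' -> emit 'g', reset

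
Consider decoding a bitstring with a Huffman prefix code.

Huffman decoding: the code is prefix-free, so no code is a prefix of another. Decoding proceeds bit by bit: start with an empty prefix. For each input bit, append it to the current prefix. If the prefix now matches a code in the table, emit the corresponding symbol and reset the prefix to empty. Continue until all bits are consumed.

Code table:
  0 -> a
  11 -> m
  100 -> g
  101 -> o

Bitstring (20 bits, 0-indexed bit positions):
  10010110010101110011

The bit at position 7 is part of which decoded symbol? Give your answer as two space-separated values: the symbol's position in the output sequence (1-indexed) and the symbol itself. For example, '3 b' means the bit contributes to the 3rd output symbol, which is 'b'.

Answer: 3 g

Derivation:
Bit 0: prefix='1' (no match yet)
Bit 1: prefix='10' (no match yet)
Bit 2: prefix='100' -> emit 'g', reset
Bit 3: prefix='1' (no match yet)
Bit 4: prefix='10' (no match yet)
Bit 5: prefix='101' -> emit 'o', reset
Bit 6: prefix='1' (no match yet)
Bit 7: prefix='10' (no match yet)
Bit 8: prefix='100' -> emit 'g', reset
Bit 9: prefix='1' (no match yet)
Bit 10: prefix='10' (no match yet)
Bit 11: prefix='101' -> emit 'o', reset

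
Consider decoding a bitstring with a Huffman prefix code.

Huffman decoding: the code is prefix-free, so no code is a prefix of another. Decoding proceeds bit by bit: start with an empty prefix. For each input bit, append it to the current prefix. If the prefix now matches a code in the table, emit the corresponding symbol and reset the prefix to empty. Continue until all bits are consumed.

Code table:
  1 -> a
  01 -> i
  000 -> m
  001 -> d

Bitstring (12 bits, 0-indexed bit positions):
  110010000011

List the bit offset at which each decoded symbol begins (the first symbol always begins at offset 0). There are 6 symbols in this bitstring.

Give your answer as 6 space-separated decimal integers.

Answer: 0 1 2 5 8 11

Derivation:
Bit 0: prefix='1' -> emit 'a', reset
Bit 1: prefix='1' -> emit 'a', reset
Bit 2: prefix='0' (no match yet)
Bit 3: prefix='00' (no match yet)
Bit 4: prefix='001' -> emit 'd', reset
Bit 5: prefix='0' (no match yet)
Bit 6: prefix='00' (no match yet)
Bit 7: prefix='000' -> emit 'm', reset
Bit 8: prefix='0' (no match yet)
Bit 9: prefix='00' (no match yet)
Bit 10: prefix='001' -> emit 'd', reset
Bit 11: prefix='1' -> emit 'a', reset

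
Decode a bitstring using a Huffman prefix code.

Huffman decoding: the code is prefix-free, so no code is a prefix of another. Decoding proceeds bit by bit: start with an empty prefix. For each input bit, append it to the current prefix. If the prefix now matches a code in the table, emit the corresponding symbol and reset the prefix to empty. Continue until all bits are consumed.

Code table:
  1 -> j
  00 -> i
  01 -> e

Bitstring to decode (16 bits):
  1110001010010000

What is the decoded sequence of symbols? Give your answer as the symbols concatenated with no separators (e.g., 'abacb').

Answer: jjjieeijii

Derivation:
Bit 0: prefix='1' -> emit 'j', reset
Bit 1: prefix='1' -> emit 'j', reset
Bit 2: prefix='1' -> emit 'j', reset
Bit 3: prefix='0' (no match yet)
Bit 4: prefix='00' -> emit 'i', reset
Bit 5: prefix='0' (no match yet)
Bit 6: prefix='01' -> emit 'e', reset
Bit 7: prefix='0' (no match yet)
Bit 8: prefix='01' -> emit 'e', reset
Bit 9: prefix='0' (no match yet)
Bit 10: prefix='00' -> emit 'i', reset
Bit 11: prefix='1' -> emit 'j', reset
Bit 12: prefix='0' (no match yet)
Bit 13: prefix='00' -> emit 'i', reset
Bit 14: prefix='0' (no match yet)
Bit 15: prefix='00' -> emit 'i', reset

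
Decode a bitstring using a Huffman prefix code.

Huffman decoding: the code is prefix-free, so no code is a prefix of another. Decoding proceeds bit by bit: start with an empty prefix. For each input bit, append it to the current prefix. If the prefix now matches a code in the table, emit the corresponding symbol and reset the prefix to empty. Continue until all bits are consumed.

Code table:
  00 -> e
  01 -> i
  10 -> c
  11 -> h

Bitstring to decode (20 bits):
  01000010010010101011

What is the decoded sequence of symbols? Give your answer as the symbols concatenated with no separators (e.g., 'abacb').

Answer: ieecieccch

Derivation:
Bit 0: prefix='0' (no match yet)
Bit 1: prefix='01' -> emit 'i', reset
Bit 2: prefix='0' (no match yet)
Bit 3: prefix='00' -> emit 'e', reset
Bit 4: prefix='0' (no match yet)
Bit 5: prefix='00' -> emit 'e', reset
Bit 6: prefix='1' (no match yet)
Bit 7: prefix='10' -> emit 'c', reset
Bit 8: prefix='0' (no match yet)
Bit 9: prefix='01' -> emit 'i', reset
Bit 10: prefix='0' (no match yet)
Bit 11: prefix='00' -> emit 'e', reset
Bit 12: prefix='1' (no match yet)
Bit 13: prefix='10' -> emit 'c', reset
Bit 14: prefix='1' (no match yet)
Bit 15: prefix='10' -> emit 'c', reset
Bit 16: prefix='1' (no match yet)
Bit 17: prefix='10' -> emit 'c', reset
Bit 18: prefix='1' (no match yet)
Bit 19: prefix='11' -> emit 'h', reset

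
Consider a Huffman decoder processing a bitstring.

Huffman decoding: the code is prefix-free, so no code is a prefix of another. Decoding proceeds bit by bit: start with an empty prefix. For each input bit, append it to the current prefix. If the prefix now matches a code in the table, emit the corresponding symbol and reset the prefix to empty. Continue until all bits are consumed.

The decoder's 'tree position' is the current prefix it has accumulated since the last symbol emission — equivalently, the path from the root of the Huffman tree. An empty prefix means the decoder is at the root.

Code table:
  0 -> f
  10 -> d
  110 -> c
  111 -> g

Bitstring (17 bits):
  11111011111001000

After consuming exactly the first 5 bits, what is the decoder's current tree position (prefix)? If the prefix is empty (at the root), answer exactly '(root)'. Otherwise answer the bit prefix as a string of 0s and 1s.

Bit 0: prefix='1' (no match yet)
Bit 1: prefix='11' (no match yet)
Bit 2: prefix='111' -> emit 'g', reset
Bit 3: prefix='1' (no match yet)
Bit 4: prefix='11' (no match yet)

Answer: 11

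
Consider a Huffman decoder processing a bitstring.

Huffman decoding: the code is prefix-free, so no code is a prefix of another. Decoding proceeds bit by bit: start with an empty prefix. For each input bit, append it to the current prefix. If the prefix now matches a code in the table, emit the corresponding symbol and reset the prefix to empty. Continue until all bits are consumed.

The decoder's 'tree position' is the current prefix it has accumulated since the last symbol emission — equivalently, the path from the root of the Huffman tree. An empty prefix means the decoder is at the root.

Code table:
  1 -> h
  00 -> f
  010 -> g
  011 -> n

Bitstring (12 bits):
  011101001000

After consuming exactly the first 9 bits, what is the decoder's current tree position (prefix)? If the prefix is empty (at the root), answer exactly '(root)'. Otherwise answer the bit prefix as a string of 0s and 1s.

Bit 0: prefix='0' (no match yet)
Bit 1: prefix='01' (no match yet)
Bit 2: prefix='011' -> emit 'n', reset
Bit 3: prefix='1' -> emit 'h', reset
Bit 4: prefix='0' (no match yet)
Bit 5: prefix='01' (no match yet)
Bit 6: prefix='010' -> emit 'g', reset
Bit 7: prefix='0' (no match yet)
Bit 8: prefix='01' (no match yet)

Answer: 01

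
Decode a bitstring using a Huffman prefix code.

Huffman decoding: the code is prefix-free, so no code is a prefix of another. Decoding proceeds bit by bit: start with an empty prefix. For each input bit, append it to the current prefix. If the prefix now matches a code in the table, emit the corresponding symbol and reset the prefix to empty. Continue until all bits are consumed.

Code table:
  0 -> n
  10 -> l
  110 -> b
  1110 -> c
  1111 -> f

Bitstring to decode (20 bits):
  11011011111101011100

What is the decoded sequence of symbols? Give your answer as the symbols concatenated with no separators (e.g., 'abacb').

Bit 0: prefix='1' (no match yet)
Bit 1: prefix='11' (no match yet)
Bit 2: prefix='110' -> emit 'b', reset
Bit 3: prefix='1' (no match yet)
Bit 4: prefix='11' (no match yet)
Bit 5: prefix='110' -> emit 'b', reset
Bit 6: prefix='1' (no match yet)
Bit 7: prefix='11' (no match yet)
Bit 8: prefix='111' (no match yet)
Bit 9: prefix='1111' -> emit 'f', reset
Bit 10: prefix='1' (no match yet)
Bit 11: prefix='11' (no match yet)
Bit 12: prefix='110' -> emit 'b', reset
Bit 13: prefix='1' (no match yet)
Bit 14: prefix='10' -> emit 'l', reset
Bit 15: prefix='1' (no match yet)
Bit 16: prefix='11' (no match yet)
Bit 17: prefix='111' (no match yet)
Bit 18: prefix='1110' -> emit 'c', reset
Bit 19: prefix='0' -> emit 'n', reset

Answer: bbfblcn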